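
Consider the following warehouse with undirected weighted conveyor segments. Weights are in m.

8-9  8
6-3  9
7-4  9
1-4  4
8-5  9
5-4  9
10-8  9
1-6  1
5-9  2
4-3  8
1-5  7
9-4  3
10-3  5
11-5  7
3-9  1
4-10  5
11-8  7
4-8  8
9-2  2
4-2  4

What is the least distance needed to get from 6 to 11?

15 m

Settle nodes by increasing distance from 6:
6: 0
1: 1  (via 6)
4: 5  (via 1)
5: 8  (via 1)
9: 8  (via 4)
2: 9  (via 4)
3: 9  (via 6)
10: 10  (via 4)
8: 13  (via 4)
7: 14  (via 4)
11: 15  (via 5)
Shortest route: 6 → 1 → 5 → 11 = 15 m.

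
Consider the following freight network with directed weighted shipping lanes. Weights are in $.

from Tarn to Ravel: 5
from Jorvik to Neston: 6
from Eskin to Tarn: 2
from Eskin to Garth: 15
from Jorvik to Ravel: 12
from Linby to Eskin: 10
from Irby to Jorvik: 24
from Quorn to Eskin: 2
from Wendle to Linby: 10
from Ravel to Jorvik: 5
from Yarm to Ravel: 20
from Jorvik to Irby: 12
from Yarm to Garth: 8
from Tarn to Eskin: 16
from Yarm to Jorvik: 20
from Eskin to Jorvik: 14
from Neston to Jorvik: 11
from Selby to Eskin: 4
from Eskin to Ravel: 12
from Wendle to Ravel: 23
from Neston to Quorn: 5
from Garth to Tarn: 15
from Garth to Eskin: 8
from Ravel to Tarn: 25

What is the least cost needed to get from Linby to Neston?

$28

Settle nodes by increasing distance from Linby:
Linby: 0
Eskin: 10  (via Linby)
Tarn: 12  (via Eskin)
Ravel: 17  (via Tarn)
Jorvik: 22  (via Ravel)
Garth: 25  (via Eskin)
Neston: 28  (via Jorvik)
Shortest route: Linby → Eskin → Tarn → Ravel → Jorvik → Neston = $28.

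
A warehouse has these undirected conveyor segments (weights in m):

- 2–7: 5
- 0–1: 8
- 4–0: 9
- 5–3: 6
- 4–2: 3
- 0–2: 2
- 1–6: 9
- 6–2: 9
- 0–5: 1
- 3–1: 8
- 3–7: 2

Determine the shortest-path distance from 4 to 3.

10 m

Enumerating some paths:
4–2–7–3: 3+5+2 = 10
4–2–0–5–3: 3+2+1+6 = 12
Cheapest is 4–2–7–3 at 10 m.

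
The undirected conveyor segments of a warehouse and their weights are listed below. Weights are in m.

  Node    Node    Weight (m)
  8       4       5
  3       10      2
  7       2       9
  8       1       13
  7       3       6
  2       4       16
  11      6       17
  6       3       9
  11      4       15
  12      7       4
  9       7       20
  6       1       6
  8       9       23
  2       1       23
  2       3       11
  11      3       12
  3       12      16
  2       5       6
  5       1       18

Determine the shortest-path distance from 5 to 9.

35 m

Candidate routes:
5 - 2 - 4 - 8 - 9: 6+16+5+23 = 50
5 - 2 - 7 - 9: 6+9+20 = 35
5 - 1 - 8 - 9: 18+13+23 = 54
5 - 2 - 3 - 7 - 9: 6+11+6+20 = 43
The minimum is 35 m via 5 - 2 - 7 - 9.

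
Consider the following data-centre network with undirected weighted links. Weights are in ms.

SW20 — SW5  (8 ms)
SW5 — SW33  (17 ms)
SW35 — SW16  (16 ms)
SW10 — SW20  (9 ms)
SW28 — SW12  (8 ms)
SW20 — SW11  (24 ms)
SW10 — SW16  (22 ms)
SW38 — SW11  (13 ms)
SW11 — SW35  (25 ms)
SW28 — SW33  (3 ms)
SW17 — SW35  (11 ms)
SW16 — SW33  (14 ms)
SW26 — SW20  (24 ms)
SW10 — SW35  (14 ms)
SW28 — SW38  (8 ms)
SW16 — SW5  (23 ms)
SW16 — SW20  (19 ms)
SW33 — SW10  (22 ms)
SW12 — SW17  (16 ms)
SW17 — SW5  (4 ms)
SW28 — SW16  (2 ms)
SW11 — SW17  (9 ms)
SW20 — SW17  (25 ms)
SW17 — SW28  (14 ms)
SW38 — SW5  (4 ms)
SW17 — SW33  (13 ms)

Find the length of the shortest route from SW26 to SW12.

52 ms

Enumerating some paths:
SW26 - SW20 - SW5 - SW17 - SW12: 24+8+4+16 = 52
SW26 - SW20 - SW16 - SW28 - SW12: 24+19+2+8 = 53
Cheapest is SW26 - SW20 - SW5 - SW17 - SW12 at 52 ms.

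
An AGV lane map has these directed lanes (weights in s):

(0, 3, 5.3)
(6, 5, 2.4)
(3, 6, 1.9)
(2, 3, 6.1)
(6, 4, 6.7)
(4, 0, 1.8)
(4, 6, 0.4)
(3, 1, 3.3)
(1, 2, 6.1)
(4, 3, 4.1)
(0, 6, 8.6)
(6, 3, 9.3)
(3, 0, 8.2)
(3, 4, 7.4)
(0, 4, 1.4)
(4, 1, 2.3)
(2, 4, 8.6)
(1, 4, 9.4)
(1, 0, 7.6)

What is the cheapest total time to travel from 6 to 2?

15.1 s

Settle nodes by increasing distance from 6:
6: 0
5: 2.4  (via 6)
4: 6.7  (via 6)
0: 8.5  (via 4)
1: 9  (via 4)
3: 9.3  (via 6)
2: 15.1  (via 1)
Shortest route: 6–4–1–2 = 15.1 s.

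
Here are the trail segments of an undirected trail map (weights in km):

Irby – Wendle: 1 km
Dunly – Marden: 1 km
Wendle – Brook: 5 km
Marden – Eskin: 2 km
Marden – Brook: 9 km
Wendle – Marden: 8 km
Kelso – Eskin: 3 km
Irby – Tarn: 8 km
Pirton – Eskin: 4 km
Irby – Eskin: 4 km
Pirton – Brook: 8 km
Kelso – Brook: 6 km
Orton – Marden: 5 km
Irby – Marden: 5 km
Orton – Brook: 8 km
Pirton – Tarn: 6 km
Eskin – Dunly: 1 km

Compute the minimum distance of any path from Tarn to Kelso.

13 km

Running Dijkstra from Tarn:
Tarn: 0
Pirton: 6  (via Tarn)
Irby: 8  (via Tarn)
Wendle: 9  (via Irby)
Eskin: 10  (via Pirton)
Dunly: 11  (via Eskin)
Marden: 12  (via Eskin)
Kelso: 13  (via Eskin)
Shortest route: Tarn–Pirton–Eskin–Kelso = 13 km.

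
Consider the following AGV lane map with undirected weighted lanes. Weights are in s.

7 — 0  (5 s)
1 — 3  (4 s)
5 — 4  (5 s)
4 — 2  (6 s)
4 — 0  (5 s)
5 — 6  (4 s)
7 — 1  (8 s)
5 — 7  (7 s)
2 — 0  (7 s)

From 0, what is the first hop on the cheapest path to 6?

Candidate routes:
0–2–4–5–6: 7+6+5+4 = 22
0–4–5–6: 5+5+4 = 14
0–7–5–6: 5+7+4 = 16
The minimum is 14 s via 0–4–5–6.
So from 0 the first move is to 4.

4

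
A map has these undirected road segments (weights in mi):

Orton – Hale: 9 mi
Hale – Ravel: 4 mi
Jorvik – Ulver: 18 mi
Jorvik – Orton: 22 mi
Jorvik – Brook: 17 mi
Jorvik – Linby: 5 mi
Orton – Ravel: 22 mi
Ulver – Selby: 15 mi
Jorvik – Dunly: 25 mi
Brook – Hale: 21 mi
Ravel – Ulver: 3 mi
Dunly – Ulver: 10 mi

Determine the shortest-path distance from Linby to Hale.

Candidate routes:
Linby → Jorvik → Brook → Hale: 5+17+21 = 43
Linby → Jorvik → Ulver → Ravel → Hale: 5+18+3+4 = 30
Linby → Jorvik → Orton → Hale: 5+22+9 = 36
The minimum is 30 mi via Linby → Jorvik → Ulver → Ravel → Hale.

30 mi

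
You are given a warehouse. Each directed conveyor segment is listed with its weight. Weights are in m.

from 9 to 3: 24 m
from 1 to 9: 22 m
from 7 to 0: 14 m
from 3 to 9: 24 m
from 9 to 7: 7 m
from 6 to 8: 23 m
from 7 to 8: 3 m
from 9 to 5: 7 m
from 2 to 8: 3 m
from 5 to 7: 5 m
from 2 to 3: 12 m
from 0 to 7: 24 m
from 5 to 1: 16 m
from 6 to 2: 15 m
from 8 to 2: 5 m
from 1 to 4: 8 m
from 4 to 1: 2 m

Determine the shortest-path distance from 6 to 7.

Enumerating some paths:
6 - 8 - 2 - 3 - 9 - 5 - 7: 23+5+12+24+7+5 = 76
6 - 2 - 3 - 9 - 7: 15+12+24+7 = 58
6 - 8 - 2 - 3 - 9 - 7: 23+5+12+24+7 = 71
6 - 2 - 3 - 9 - 5 - 7: 15+12+24+7+5 = 63
The minimum is 58 m via 6 - 2 - 3 - 9 - 7.

58 m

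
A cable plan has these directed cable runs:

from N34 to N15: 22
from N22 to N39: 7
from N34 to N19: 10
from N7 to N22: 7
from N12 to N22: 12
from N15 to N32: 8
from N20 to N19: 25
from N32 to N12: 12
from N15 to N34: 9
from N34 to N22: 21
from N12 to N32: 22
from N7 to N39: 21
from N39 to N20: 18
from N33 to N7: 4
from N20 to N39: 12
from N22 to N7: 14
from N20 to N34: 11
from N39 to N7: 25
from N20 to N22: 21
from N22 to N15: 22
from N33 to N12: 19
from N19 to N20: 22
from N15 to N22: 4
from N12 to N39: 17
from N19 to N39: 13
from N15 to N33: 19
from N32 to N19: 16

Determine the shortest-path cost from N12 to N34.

43

Enumerating some paths:
N12 - N39 - N20 - N34: 17+18+11 = 46
N12 - N22 - N15 - N34: 12+22+9 = 43
The minimum is 43 via N12 - N22 - N15 - N34.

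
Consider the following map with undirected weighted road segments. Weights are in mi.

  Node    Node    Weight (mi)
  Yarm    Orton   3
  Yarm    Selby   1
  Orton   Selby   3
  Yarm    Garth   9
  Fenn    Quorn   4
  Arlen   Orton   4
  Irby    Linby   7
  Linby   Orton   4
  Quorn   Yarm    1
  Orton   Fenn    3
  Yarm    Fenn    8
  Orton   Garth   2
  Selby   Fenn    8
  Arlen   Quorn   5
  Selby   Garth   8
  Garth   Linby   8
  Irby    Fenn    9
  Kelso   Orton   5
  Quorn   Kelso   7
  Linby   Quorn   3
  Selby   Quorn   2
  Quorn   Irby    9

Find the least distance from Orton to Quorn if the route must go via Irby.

20 mi

Shortest Orton→Irby: Orton–Linby–Irby = 11
Shortest Irby→Quorn: Irby–Quorn = 9
Total via Irby: 11 + 9 = 20 mi.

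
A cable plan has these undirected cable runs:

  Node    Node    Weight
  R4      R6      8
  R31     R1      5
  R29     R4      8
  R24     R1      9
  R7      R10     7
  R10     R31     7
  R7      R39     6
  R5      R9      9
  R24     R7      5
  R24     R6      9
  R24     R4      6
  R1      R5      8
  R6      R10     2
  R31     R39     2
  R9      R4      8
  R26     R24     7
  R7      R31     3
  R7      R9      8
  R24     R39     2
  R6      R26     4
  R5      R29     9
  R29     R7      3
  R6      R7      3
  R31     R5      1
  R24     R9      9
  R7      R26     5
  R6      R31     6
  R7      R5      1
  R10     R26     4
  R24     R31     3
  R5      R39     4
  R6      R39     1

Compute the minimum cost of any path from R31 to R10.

Running Dijkstra from R31:
R31: 0
R5: 1  (via R31)
R39: 2  (via R31)
R7: 2  (via R5)
R6: 3  (via R39)
R24: 3  (via R31)
R10: 5  (via R6)
Shortest route: R31 → R39 → R6 → R10 = 5.

5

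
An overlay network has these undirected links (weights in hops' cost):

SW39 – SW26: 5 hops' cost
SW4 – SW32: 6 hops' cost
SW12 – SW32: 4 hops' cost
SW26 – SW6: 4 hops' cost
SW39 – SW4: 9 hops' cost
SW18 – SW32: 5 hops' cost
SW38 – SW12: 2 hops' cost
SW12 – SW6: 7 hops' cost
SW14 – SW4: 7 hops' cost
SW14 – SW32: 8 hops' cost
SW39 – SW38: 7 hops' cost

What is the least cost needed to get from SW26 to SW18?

20 hops' cost

Settle nodes by increasing distance from SW26:
SW26: 0
SW6: 4  (via SW26)
SW39: 5  (via SW26)
SW12: 11  (via SW6)
SW38: 12  (via SW39)
SW4: 14  (via SW39)
SW32: 15  (via SW12)
SW18: 20  (via SW32)
Shortest route: SW26 → SW6 → SW12 → SW32 → SW18 = 20 hops' cost.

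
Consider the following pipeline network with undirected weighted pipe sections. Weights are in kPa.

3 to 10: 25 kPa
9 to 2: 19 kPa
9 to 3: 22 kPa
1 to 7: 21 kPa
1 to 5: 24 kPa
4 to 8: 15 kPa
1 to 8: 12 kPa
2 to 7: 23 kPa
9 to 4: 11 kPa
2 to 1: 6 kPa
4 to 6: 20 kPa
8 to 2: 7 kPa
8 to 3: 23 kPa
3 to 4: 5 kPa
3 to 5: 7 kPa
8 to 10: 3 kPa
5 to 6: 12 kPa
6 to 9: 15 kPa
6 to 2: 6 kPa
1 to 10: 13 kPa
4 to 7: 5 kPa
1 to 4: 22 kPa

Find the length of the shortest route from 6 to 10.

Settle nodes by increasing distance from 6:
6: 0
2: 6  (via 6)
1: 12  (via 2)
5: 12  (via 6)
8: 13  (via 2)
9: 15  (via 6)
10: 16  (via 8)
Shortest route: 6 → 2 → 8 → 10 = 16 kPa.

16 kPa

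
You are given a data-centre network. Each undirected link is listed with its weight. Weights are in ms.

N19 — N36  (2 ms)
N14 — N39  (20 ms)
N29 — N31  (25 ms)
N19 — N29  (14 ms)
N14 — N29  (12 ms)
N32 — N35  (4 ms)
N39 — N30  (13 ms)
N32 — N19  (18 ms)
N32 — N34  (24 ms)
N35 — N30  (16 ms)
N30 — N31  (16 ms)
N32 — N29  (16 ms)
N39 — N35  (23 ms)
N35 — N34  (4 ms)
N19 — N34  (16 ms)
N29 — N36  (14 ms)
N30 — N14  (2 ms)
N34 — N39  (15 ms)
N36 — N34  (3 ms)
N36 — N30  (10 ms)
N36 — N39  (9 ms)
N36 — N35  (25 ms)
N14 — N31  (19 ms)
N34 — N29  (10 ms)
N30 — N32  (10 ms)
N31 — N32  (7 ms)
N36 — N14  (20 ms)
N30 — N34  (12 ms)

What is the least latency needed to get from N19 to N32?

Enumerating some paths:
N19 - N36 - N34 - N35 - N32: 2+3+4+4 = 13
N19 - N32: 18 = 18
The minimum is 13 ms via N19 - N36 - N34 - N35 - N32.

13 ms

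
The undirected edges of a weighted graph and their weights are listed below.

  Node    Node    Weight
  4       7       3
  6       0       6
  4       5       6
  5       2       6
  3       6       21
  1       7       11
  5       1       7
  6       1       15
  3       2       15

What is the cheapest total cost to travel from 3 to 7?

Compare a few routes:
3 - 2 - 5 - 1 - 7: 15+6+7+11 = 39
3 - 6 - 1 - 7: 21+15+11 = 47
3 - 6 - 1 - 5 - 4 - 7: 21+15+7+6+3 = 52
3 - 2 - 5 - 4 - 7: 15+6+6+3 = 30
Cheapest is 3 - 2 - 5 - 4 - 7 at 30.

30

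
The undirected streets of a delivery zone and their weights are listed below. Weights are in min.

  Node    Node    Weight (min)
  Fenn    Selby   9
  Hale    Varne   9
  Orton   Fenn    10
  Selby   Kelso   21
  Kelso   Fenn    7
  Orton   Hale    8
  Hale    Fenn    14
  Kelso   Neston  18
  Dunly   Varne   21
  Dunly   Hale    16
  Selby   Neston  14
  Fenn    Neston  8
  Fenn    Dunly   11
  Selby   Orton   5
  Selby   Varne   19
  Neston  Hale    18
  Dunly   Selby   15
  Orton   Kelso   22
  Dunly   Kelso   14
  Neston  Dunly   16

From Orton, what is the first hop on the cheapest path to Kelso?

Fenn

Candidate routes:
Orton–Fenn–Kelso: 10+7 = 17
Orton–Kelso: 22 = 22
Orton–Selby–Fenn–Kelso: 5+9+7 = 21
Orton–Selby–Kelso: 5+21 = 26
The minimum is 17 min via Orton–Fenn–Kelso.
So from Orton the first move is to Fenn.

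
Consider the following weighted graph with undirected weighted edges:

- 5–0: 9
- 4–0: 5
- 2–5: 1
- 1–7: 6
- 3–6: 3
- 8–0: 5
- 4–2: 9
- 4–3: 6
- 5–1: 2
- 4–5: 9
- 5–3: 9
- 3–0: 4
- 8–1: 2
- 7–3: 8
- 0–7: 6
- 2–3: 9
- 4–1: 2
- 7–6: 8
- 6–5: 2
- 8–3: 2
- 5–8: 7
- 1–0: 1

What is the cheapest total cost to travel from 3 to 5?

5

Candidate routes:
3 - 0 - 1 - 5: 4+1+2 = 7
3 - 8 - 5: 2+7 = 9
3 - 8 - 1 - 5: 2+2+2 = 6
3 - 6 - 5: 3+2 = 5
The minimum is 5 via 3 - 6 - 5.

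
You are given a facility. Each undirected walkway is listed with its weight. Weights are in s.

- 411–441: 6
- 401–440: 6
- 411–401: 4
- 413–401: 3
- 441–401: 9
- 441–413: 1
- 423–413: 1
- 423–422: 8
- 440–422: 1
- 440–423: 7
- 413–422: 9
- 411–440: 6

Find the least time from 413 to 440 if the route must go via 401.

Best 413 to 401: 413 → 401 costing 3
Best 401 to 440: 401 → 440 costing 6
Total via 401: 3 + 6 = 9 s.

9 s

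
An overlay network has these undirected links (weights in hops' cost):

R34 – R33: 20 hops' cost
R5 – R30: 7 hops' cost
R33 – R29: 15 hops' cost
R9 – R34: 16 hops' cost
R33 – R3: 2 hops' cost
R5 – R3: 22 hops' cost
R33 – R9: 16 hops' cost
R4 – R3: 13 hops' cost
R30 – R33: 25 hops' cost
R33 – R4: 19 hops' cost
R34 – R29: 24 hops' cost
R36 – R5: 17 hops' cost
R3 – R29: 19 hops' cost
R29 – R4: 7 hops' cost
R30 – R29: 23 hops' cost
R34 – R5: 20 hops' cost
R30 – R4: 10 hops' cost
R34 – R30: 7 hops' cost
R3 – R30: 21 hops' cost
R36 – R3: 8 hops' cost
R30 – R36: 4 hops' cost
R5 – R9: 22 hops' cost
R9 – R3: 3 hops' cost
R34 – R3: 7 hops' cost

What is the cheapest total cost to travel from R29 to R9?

20 hops' cost

Settle nodes by increasing distance from R29:
R29: 0
R4: 7  (via R29)
R33: 15  (via R29)
R3: 17  (via R33)
R30: 17  (via R4)
R9: 20  (via R3)
Shortest route: R29 → R33 → R3 → R9 = 20 hops' cost.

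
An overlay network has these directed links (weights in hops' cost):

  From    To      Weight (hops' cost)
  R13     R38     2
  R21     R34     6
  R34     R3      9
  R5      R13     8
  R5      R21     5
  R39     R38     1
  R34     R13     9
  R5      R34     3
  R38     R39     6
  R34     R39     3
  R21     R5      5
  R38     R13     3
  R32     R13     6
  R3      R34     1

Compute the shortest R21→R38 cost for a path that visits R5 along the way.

Shortest R21→R5: R21 → R5 = 5
Best R5 to R38: R5 → R34 → R39 → R38 costing 7
Total via R5: 5 + 7 = 12 hops' cost.

12 hops' cost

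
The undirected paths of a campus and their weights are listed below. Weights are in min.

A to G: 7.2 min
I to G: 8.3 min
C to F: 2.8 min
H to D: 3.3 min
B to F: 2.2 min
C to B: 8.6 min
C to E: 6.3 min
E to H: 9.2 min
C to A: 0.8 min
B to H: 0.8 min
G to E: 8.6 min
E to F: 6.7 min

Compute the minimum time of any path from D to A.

Compare a few routes:
D - H - B - F - C - A: 3.3+0.8+2.2+2.8+0.8 = 9.9
D - H - E - C - A: 3.3+9.2+6.3+0.8 = 19.6
D - H - B - C - A: 3.3+0.8+8.6+0.8 = 13.5
The minimum is 9.9 min via D - H - B - F - C - A.

9.9 min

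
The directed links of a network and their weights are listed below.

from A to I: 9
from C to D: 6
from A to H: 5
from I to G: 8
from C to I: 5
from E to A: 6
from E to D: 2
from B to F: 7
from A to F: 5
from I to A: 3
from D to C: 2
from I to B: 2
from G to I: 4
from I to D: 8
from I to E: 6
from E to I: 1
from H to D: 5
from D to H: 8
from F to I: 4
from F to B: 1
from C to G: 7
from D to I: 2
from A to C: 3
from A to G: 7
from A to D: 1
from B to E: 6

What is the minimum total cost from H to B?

9

Settle nodes by increasing distance from H:
H: 0
D: 5  (via H)
C: 7  (via D)
I: 7  (via D)
B: 9  (via I)
Shortest route: H–D–I–B = 9.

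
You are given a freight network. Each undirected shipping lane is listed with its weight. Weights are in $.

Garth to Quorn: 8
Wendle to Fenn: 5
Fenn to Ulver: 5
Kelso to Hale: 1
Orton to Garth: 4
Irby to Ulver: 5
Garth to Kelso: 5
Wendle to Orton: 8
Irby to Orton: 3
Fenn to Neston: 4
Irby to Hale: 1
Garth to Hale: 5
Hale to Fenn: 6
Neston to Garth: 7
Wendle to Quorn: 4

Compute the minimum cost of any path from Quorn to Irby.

Compare a few routes:
Quorn → Wendle → Orton → Irby: 4+8+3 = 15
Quorn → Garth → Hale → Irby: 8+5+1 = 14
Quorn → Garth → Orton → Irby: 8+4+3 = 15
Cheapest is Quorn → Garth → Hale → Irby at $14.

$14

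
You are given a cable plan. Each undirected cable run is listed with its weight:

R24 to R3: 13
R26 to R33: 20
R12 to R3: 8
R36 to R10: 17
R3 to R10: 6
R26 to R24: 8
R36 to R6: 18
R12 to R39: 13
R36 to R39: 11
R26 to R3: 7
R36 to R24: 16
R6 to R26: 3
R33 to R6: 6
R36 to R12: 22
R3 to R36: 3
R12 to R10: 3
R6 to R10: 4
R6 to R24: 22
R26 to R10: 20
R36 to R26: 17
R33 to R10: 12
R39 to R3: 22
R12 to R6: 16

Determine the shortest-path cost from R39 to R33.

Settle nodes by increasing distance from R39:
R39: 0
R36: 11  (via R39)
R12: 13  (via R39)
R3: 14  (via R36)
R10: 16  (via R12)
R6: 20  (via R10)
R26: 21  (via R3)
R33: 26  (via R6)
Shortest route: R39 → R12 → R10 → R6 → R33 = 26.

26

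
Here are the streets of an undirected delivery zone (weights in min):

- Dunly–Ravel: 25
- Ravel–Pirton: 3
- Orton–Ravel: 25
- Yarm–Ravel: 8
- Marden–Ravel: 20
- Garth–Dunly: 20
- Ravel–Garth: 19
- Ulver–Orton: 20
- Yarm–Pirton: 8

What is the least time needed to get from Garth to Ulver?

Settle nodes by increasing distance from Garth:
Garth: 0
Ravel: 19  (via Garth)
Dunly: 20  (via Garth)
Pirton: 22  (via Ravel)
Yarm: 27  (via Ravel)
Marden: 39  (via Ravel)
Orton: 44  (via Ravel)
Ulver: 64  (via Orton)
Shortest route: Garth–Ravel–Orton–Ulver = 64 min.

64 min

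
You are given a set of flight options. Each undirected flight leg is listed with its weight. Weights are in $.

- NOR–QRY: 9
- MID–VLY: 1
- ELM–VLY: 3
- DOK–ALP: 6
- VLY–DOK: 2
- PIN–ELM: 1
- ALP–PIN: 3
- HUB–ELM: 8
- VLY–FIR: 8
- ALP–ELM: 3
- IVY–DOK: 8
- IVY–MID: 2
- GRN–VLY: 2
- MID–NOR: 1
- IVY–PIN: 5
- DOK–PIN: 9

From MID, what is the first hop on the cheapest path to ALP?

VLY

Candidate routes:
MID - VLY - DOK - ALP: 1+2+6 = 9
MID - VLY - ELM - PIN - ALP: 1+3+1+3 = 8
MID - VLY - ELM - ALP: 1+3+3 = 7
Cheapest is MID - VLY - ELM - ALP at $7.
So from MID the first move is to VLY.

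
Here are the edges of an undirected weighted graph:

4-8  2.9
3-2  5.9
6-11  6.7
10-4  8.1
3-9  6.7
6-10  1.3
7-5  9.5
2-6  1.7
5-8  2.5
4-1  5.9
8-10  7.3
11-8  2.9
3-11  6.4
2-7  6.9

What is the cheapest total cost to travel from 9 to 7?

Enumerating some paths:
9 → 3 → 2 → 7: 6.7+5.9+6.9 = 19.5
9 → 3 → 11 → 8 → 5 → 7: 6.7+6.4+2.9+2.5+9.5 = 28
9 → 3 → 11 → 8 → 10 → 6 → 2 → 7: 6.7+6.4+2.9+7.3+1.3+1.7+6.9 = 33.2
9 → 3 → 11 → 6 → 2 → 7: 6.7+6.4+6.7+1.7+6.9 = 28.4
The minimum is 19.5 via 9 → 3 → 2 → 7.

19.5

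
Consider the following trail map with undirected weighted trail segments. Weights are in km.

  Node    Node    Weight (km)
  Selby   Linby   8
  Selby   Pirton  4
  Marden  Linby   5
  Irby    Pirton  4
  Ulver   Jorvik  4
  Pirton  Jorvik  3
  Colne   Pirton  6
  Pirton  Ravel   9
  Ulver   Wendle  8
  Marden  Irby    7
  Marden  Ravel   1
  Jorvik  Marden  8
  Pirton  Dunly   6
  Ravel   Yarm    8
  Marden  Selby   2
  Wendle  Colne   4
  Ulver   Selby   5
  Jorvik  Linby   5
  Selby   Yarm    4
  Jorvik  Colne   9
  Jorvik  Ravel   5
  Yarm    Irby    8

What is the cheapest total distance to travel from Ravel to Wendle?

Enumerating some paths:
Ravel - Jorvik - Ulver - Wendle: 5+4+8 = 17
Ravel - Marden - Selby - Ulver - Wendle: 1+2+5+8 = 16
Ravel - Marden - Selby - Pirton - Colne - Wendle: 1+2+4+6+4 = 17
Ravel - Jorvik - Colne - Wendle: 5+9+4 = 18
The minimum is 16 km via Ravel - Marden - Selby - Ulver - Wendle.

16 km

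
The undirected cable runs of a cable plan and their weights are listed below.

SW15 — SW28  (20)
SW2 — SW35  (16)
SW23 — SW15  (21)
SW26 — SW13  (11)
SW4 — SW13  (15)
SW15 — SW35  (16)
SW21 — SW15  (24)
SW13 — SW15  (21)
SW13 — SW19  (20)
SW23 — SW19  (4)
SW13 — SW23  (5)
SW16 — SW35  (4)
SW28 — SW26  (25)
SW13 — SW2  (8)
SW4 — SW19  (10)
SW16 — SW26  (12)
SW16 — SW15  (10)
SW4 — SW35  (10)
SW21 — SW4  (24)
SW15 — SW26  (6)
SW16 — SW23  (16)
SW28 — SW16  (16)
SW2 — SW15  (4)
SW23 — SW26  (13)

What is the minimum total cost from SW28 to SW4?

30

Compare a few routes:
SW28 - SW16 - SW23 - SW19 - SW4: 16+16+4+10 = 46
SW28 - SW15 - SW16 - SW35 - SW4: 20+10+4+10 = 44
SW28 - SW16 - SW35 - SW4: 16+4+10 = 30
SW28 - SW15 - SW35 - SW4: 20+16+10 = 46
Cheapest is SW28 - SW16 - SW35 - SW4 at 30.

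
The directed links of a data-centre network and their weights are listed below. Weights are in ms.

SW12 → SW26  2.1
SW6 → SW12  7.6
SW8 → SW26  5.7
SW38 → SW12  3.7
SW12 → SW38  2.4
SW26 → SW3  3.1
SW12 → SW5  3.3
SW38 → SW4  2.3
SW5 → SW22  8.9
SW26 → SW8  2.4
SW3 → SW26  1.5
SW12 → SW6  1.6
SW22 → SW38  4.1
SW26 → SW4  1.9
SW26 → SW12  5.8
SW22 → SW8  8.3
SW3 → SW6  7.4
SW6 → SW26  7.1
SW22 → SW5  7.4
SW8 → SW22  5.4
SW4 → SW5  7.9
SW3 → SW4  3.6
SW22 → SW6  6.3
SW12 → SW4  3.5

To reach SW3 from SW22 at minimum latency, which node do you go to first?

SW38

Enumerating some paths:
SW22–SW8–SW26–SW3: 8.3+5.7+3.1 = 17.1
SW22–SW38–SW12–SW26–SW3: 4.1+3.7+2.1+3.1 = 13
SW22–SW6–SW26–SW3: 6.3+7.1+3.1 = 16.5
Cheapest is SW22–SW38–SW12–SW26–SW3 at 13 ms.
So from SW22 the first move is to SW38.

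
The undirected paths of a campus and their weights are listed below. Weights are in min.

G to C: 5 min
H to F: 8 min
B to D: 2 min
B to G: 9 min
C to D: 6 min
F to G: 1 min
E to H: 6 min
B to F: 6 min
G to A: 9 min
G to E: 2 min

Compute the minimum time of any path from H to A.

Shortest distances from H:
H: 0
E: 6  (via H)
F: 8  (via H)
G: 8  (via E)
C: 13  (via G)
B: 14  (via F)
D: 16  (via B)
A: 17  (via G)
Shortest route: H → E → G → A = 17 min.

17 min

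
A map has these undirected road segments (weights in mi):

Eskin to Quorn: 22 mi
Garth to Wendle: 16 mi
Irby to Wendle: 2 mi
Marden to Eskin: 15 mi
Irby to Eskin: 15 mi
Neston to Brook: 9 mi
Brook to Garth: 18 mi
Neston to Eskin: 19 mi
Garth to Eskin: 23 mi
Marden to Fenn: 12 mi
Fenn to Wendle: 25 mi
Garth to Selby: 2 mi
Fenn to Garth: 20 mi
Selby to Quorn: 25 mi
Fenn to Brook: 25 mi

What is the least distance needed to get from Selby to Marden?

34 mi

Compare a few routes:
Selby–Garth–Fenn–Marden: 2+20+12 = 34
Selby–Garth–Wendle–Fenn–Marden: 2+16+25+12 = 55
Selby–Garth–Eskin–Marden: 2+23+15 = 40
Selby–Garth–Wendle–Irby–Eskin–Marden: 2+16+2+15+15 = 50
The minimum is 34 mi via Selby–Garth–Fenn–Marden.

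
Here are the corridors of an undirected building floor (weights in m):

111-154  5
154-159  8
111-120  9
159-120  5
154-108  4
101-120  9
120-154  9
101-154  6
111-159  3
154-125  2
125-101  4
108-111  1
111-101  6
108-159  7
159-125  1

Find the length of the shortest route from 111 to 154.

5 m

Candidate routes:
111–154: 5 = 5
111–108–159–125–154: 1+7+1+2 = 11
111–159–154: 3+8 = 11
111–159–125–154: 3+1+2 = 6
The minimum is 5 m via 111–154.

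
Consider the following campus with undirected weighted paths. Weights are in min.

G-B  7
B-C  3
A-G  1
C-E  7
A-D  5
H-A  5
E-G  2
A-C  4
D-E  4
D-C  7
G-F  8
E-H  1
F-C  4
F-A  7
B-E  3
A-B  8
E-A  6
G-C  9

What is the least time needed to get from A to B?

Settle nodes by increasing distance from A:
A: 0
G: 1  (via A)
E: 3  (via G)
C: 4  (via A)
H: 4  (via E)
D: 5  (via A)
B: 6  (via E)
Shortest route: A → G → E → B = 6 min.

6 min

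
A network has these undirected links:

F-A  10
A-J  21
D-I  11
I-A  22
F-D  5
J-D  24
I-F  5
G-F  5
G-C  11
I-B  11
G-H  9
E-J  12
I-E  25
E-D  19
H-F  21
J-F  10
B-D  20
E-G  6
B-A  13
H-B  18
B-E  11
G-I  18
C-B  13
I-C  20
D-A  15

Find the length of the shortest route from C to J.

Running Dijkstra from C:
C: 0
G: 11  (via C)
B: 13  (via C)
F: 16  (via G)
E: 17  (via G)
H: 20  (via G)
I: 20  (via C)
D: 21  (via F)
A: 26  (via B)
J: 26  (via F)
Shortest route: C–G–F–J = 26.

26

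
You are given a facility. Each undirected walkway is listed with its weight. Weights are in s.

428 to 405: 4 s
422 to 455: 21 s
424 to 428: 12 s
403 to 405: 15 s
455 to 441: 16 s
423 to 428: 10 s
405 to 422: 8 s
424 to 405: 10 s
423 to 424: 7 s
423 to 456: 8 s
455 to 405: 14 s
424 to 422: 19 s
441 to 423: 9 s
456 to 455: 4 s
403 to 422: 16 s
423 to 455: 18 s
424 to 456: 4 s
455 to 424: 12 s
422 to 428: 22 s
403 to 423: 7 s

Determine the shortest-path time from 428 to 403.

Compare a few routes:
428–405–403: 4+15 = 19
428–424–423–403: 12+7+7 = 26
428–423–403: 10+7 = 17
The minimum is 17 s via 428–423–403.

17 s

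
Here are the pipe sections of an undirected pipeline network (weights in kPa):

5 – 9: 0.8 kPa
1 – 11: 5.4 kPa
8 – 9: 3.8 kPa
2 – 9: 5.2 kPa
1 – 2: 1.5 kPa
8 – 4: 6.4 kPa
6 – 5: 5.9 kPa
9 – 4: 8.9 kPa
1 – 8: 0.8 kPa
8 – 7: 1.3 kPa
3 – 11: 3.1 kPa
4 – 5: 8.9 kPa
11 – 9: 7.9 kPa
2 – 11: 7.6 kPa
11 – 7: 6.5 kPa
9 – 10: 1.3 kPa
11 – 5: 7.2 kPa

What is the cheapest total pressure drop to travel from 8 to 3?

9.3 kPa

Settle nodes by increasing distance from 8:
8: 0
1: 0.8  (via 8)
7: 1.3  (via 8)
2: 2.3  (via 1)
9: 3.8  (via 8)
5: 4.6  (via 9)
10: 5.1  (via 9)
11: 6.2  (via 1)
4: 6.4  (via 8)
3: 9.3  (via 11)
Shortest route: 8–1–11–3 = 9.3 kPa.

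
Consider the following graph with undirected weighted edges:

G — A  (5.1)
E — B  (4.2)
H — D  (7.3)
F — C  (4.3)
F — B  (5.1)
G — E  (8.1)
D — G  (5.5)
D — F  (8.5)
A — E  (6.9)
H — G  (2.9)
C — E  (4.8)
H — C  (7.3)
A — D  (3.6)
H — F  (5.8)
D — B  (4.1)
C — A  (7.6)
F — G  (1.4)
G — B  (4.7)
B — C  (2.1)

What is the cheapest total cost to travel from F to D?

Compare a few routes:
F → G → D: 1.4+5.5 = 6.9
F → D: 8.5 = 8.5
The minimum is 6.9 via F → G → D.

6.9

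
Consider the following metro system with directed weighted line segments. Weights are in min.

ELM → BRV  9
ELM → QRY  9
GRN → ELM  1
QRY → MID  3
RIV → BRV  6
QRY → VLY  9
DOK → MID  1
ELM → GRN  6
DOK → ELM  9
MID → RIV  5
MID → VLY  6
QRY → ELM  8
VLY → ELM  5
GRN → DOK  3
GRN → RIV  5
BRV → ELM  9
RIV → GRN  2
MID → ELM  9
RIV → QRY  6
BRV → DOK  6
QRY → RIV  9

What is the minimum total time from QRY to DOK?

13 min

Candidate routes:
QRY - MID - RIV - BRV - DOK: 3+5+6+6 = 20
QRY - MID - RIV - GRN - DOK: 3+5+2+3 = 13
QRY - ELM - GRN - DOK: 8+6+3 = 17
QRY - RIV - GRN - DOK: 9+2+3 = 14
Cheapest is QRY - MID - RIV - GRN - DOK at 13 min.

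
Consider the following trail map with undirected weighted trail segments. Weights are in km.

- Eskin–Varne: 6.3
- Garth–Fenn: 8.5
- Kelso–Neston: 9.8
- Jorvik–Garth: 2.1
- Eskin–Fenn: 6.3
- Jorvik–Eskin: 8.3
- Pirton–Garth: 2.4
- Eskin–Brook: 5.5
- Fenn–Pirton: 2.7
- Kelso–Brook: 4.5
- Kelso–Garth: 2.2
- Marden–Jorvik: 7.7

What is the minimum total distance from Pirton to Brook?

9.1 km

Enumerating some paths:
Pirton - Fenn - Eskin - Brook: 2.7+6.3+5.5 = 14.5
Pirton - Garth - Kelso - Brook: 2.4+2.2+4.5 = 9.1
The minimum is 9.1 km via Pirton - Garth - Kelso - Brook.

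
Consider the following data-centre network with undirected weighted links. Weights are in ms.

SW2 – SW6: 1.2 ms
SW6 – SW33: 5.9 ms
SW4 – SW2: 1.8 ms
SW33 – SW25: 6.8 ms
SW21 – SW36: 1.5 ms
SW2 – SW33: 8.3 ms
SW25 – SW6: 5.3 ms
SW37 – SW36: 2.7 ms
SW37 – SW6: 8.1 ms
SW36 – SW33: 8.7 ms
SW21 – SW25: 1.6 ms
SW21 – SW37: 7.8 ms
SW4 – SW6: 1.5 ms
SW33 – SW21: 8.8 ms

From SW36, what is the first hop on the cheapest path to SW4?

SW21

Candidate routes:
SW36 - SW21 - SW25 - SW6 - SW4: 1.5+1.6+5.3+1.5 = 9.9
SW36 - SW21 - SW25 - SW6 - SW2 - SW4: 1.5+1.6+5.3+1.2+1.8 = 11.4
The minimum is 9.9 ms via SW36 - SW21 - SW25 - SW6 - SW4.
So from SW36 the first move is to SW21.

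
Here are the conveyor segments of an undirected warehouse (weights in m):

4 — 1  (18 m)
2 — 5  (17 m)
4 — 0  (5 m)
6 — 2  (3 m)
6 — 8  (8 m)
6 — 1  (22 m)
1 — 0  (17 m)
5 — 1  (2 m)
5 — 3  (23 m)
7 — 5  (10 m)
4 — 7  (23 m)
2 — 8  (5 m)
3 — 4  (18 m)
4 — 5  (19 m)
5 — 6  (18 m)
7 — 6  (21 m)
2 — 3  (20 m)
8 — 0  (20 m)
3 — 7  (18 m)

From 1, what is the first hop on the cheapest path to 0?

0

Candidate routes:
1 → 0: 17 = 17
1 → 4 → 0: 18+5 = 23
1 → 5 → 7 → 4 → 0: 2+10+23+5 = 40
1 → 5 → 4 → 0: 2+19+5 = 26
Cheapest is 1 → 0 at 17 m.
So from 1 the first move is to 0.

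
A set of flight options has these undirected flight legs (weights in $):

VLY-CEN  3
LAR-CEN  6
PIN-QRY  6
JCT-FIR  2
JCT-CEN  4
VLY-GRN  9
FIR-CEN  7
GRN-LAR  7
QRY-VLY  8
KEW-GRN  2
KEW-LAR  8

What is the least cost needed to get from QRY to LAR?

$17

Running Dijkstra from QRY:
QRY: 0
PIN: 6  (via QRY)
VLY: 8  (via QRY)
CEN: 11  (via VLY)
JCT: 15  (via CEN)
FIR: 17  (via JCT)
GRN: 17  (via VLY)
LAR: 17  (via CEN)
Shortest route: QRY–VLY–CEN–LAR = $17.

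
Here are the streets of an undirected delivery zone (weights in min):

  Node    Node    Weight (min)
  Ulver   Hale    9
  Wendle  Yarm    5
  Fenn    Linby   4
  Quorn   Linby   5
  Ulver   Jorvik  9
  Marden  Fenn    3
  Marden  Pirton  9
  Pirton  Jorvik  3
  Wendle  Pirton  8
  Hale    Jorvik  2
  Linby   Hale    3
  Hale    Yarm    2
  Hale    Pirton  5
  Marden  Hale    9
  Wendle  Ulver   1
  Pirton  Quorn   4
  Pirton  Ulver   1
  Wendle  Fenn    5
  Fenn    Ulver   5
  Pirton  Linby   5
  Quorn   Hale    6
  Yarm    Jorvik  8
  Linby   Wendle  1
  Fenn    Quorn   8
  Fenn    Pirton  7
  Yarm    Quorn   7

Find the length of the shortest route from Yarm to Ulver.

Enumerating some paths:
Yarm → Wendle → Ulver: 5+1 = 6
Yarm → Hale → Linby → Wendle → Ulver: 2+3+1+1 = 7
The minimum is 6 min via Yarm → Wendle → Ulver.

6 min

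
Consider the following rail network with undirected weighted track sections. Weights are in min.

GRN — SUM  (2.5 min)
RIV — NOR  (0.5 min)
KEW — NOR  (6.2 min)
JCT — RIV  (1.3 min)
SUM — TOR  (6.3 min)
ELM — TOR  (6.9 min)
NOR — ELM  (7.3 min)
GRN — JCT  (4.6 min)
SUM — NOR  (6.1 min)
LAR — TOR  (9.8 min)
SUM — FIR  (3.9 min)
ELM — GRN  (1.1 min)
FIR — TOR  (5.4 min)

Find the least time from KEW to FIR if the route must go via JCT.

19 min

Shortest KEW→JCT: KEW–NOR–RIV–JCT = 8
Shortest JCT→FIR: JCT–GRN–SUM–FIR = 11
Total via JCT: 8 + 11 = 19 min.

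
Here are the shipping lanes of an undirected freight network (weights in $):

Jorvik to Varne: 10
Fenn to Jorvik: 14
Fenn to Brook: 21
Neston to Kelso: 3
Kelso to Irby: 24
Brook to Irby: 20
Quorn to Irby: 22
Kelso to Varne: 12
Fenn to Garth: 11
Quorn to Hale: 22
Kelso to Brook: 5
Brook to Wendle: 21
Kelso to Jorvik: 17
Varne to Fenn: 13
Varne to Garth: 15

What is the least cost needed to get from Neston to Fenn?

$28

Running Dijkstra from Neston:
Neston: 0
Kelso: 3  (via Neston)
Brook: 8  (via Kelso)
Varne: 15  (via Kelso)
Jorvik: 20  (via Kelso)
Irby: 27  (via Kelso)
Fenn: 28  (via Varne)
Shortest route: Neston–Kelso–Varne–Fenn = $28.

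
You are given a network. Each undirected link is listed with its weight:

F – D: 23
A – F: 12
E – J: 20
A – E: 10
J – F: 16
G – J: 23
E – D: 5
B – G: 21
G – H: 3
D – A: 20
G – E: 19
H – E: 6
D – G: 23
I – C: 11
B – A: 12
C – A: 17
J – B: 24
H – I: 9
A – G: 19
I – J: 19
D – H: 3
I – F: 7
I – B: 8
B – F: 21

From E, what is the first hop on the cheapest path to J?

Enumerating some paths:
E–J: 20 = 20
E–H–I–J: 6+9+19 = 34
E–H–G–J: 6+3+23 = 32
E–D–H–G–J: 5+3+3+23 = 34
The minimum is 20 via E–J.
So from E the first move is to J.

J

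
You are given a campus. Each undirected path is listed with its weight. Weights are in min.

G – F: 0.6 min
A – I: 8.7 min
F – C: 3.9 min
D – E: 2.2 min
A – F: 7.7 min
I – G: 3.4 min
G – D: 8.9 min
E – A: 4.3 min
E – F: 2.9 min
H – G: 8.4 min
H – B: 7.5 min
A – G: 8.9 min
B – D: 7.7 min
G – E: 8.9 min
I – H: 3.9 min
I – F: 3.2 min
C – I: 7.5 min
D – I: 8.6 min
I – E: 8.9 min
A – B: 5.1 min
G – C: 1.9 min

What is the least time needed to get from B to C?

Enumerating some paths:
B–D–E–F–G–C: 7.7+2.2+2.9+0.6+1.9 = 15.3
B–A–F–G–C: 5.1+7.7+0.6+1.9 = 15.3
B–A–E–F–G–C: 5.1+4.3+2.9+0.6+1.9 = 14.8
Cheapest is B–A–E–F–G–C at 14.8 min.

14.8 min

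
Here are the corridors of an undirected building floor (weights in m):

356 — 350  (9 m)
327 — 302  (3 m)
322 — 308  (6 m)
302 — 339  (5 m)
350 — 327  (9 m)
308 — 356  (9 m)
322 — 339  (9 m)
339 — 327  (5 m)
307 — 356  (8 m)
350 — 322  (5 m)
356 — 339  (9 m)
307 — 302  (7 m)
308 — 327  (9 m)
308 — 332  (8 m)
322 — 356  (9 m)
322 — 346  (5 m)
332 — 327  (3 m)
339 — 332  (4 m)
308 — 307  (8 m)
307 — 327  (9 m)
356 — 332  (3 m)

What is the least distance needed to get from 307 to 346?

Running Dijkstra from 307:
307: 0
302: 7  (via 307)
356: 8  (via 307)
308: 8  (via 307)
327: 9  (via 307)
332: 11  (via 356)
339: 12  (via 302)
322: 14  (via 308)
350: 17  (via 356)
346: 19  (via 322)
Shortest route: 307 → 308 → 322 → 346 = 19 m.

19 m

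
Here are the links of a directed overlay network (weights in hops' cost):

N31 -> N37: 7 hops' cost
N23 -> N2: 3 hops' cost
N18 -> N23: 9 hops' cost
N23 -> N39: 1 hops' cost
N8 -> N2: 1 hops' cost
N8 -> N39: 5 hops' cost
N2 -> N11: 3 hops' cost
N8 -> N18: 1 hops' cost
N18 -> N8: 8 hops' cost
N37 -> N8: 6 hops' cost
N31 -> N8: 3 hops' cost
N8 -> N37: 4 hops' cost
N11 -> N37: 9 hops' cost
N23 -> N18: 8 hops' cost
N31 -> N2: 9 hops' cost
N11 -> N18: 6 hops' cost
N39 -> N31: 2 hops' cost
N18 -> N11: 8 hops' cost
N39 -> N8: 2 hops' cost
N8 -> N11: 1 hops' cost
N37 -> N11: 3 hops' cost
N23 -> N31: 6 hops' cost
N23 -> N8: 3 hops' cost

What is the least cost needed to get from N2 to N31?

Compare a few routes:
N2 - N11 - N18 - N8 - N39 - N31: 3+6+8+5+2 = 24
N2 - N11 - N18 - N23 - N31: 3+6+9+6 = 24
N2 - N11 - N18 - N23 - N39 - N31: 3+6+9+1+2 = 21
The minimum is 21 hops' cost via N2 - N11 - N18 - N23 - N39 - N31.

21 hops' cost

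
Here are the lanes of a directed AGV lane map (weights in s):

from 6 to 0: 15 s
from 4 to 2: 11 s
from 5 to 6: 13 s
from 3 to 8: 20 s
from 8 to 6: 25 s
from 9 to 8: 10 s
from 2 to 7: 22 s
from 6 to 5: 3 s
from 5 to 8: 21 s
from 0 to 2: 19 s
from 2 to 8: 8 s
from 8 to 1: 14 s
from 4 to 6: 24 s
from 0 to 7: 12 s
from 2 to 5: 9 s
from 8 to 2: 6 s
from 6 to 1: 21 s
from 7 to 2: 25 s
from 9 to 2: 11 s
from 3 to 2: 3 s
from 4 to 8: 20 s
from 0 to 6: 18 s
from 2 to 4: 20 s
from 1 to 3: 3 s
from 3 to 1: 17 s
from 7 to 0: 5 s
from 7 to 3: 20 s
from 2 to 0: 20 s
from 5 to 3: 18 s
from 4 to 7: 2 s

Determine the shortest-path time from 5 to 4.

Running Dijkstra from 5:
5: 0
6: 13  (via 5)
3: 18  (via 5)
2: 21  (via 3)
8: 21  (via 5)
0: 28  (via 6)
1: 34  (via 6)
7: 40  (via 0)
4: 41  (via 2)
Shortest route: 5 → 3 → 2 → 4 = 41 s.

41 s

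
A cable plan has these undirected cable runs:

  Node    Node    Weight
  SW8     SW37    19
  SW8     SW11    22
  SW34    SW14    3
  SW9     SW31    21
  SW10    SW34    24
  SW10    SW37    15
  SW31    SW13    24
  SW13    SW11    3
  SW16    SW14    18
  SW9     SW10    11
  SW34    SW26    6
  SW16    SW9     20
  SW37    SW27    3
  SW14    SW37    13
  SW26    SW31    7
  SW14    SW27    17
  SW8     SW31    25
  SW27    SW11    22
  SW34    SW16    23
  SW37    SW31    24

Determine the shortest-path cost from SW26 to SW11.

Shortest distances from SW26:
SW26: 0
SW34: 6  (via SW26)
SW31: 7  (via SW26)
SW14: 9  (via SW34)
SW37: 22  (via SW14)
SW27: 25  (via SW37)
SW16: 27  (via SW14)
SW9: 28  (via SW31)
SW10: 30  (via SW34)
SW13: 31  (via SW31)
SW8: 32  (via SW31)
SW11: 34  (via SW13)
Shortest route: SW26–SW31–SW13–SW11 = 34.

34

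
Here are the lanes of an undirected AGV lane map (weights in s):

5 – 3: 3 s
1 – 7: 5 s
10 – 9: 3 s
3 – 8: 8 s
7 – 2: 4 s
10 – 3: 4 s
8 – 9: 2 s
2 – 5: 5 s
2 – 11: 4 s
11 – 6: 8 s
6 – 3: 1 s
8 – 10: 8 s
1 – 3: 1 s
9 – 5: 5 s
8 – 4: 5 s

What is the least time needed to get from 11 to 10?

13 s

Running Dijkstra from 11:
11: 0
2: 4  (via 11)
6: 8  (via 11)
7: 8  (via 2)
3: 9  (via 6)
5: 9  (via 2)
1: 10  (via 3)
10: 13  (via 3)
Shortest route: 11 → 6 → 3 → 10 = 13 s.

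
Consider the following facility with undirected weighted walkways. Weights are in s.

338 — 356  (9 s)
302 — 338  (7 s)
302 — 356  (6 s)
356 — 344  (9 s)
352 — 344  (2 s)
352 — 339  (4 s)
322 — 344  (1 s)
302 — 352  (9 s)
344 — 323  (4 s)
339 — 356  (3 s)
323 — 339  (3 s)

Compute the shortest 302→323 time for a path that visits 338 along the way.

Best 302 to 338: 302–338 costing 7
Best 338 to 323: 338–356–339–323 costing 15
Total via 338: 7 + 15 = 22 s.

22 s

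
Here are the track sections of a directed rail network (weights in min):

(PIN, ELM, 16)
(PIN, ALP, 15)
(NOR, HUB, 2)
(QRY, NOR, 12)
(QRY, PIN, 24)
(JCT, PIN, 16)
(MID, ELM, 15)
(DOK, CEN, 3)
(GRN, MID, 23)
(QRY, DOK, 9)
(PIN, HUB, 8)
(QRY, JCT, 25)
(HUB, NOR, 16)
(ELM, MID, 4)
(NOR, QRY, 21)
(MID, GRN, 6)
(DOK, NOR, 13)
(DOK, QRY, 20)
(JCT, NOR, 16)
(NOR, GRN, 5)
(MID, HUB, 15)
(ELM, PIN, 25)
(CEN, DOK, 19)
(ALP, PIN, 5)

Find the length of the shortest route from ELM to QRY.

Candidate routes:
ELM–PIN–HUB–NOR–QRY: 25+8+16+21 = 70
ELM–MID–HUB–NOR–QRY: 4+15+16+21 = 56
Cheapest is ELM–MID–HUB–NOR–QRY at 56 min.

56 min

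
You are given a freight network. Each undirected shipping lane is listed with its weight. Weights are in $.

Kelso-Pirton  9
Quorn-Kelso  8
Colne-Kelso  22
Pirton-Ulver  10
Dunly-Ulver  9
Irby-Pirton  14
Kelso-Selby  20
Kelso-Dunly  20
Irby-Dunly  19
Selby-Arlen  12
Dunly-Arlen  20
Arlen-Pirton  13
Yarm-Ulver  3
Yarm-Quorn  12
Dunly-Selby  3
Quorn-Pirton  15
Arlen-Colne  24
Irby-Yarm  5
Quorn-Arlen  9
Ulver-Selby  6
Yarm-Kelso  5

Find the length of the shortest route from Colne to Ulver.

Running Dijkstra from Colne:
Colne: 0
Kelso: 22  (via Colne)
Arlen: 24  (via Colne)
Yarm: 27  (via Kelso)
Ulver: 30  (via Yarm)
Shortest route: Colne–Kelso–Yarm–Ulver = $30.

$30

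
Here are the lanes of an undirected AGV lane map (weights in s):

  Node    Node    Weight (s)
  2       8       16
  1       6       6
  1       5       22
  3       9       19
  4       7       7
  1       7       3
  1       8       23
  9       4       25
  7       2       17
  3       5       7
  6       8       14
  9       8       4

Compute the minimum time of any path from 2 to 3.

39 s

Running Dijkstra from 2:
2: 0
8: 16  (via 2)
7: 17  (via 2)
1: 20  (via 7)
9: 20  (via 8)
4: 24  (via 7)
6: 26  (via 1)
3: 39  (via 9)
Shortest route: 2–8–9–3 = 39 s.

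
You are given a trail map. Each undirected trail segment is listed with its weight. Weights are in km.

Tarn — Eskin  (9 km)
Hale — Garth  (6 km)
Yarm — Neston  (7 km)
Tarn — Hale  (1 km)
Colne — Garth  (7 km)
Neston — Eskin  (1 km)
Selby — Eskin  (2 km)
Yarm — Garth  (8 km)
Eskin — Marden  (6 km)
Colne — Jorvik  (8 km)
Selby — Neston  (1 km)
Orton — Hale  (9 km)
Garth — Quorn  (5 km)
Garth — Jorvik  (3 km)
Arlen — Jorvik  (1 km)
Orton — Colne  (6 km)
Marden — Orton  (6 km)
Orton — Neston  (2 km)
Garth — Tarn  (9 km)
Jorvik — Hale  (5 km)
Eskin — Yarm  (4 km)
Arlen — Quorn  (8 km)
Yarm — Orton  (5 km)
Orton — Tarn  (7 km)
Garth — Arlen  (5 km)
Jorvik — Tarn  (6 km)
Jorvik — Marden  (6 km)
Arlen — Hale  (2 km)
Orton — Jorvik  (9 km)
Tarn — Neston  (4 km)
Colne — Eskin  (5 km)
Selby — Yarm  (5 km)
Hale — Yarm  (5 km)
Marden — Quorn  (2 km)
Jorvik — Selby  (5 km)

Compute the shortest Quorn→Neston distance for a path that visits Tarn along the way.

Shortest Quorn→Tarn: Quorn → Arlen → Hale → Tarn = 11
Shortest Tarn→Neston: Tarn → Neston = 4
Total via Tarn: 11 + 4 = 15 km.

15 km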